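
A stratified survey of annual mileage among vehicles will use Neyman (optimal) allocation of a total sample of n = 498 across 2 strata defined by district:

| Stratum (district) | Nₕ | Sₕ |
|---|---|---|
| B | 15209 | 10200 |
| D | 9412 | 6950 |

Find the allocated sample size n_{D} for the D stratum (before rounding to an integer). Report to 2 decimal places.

147.71

Neyman allocation: nₕ = n·NₕSₕ / Σⱼ NⱼSⱼ.
Σ NⱼSⱼ = 15209·10200 + 9412·6950 = 2.205452 × 10^8.
n_{D} = 498·9412·6950 / (2.205452 × 10^8) = 147.71.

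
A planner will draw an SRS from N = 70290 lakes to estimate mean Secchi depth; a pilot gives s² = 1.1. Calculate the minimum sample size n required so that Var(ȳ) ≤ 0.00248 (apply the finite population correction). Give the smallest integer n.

Without fpc, n₀ = s²/D = 1.1/0.00248 = 443.5484.
With fpc, (1 − n/N)·s²/n ≤ D requires n ≥ n₀/(1 + n₀/N) = 443.5484/(1 + 443.5484/70290) = 440.7670.
Rounding up, n = 441.

441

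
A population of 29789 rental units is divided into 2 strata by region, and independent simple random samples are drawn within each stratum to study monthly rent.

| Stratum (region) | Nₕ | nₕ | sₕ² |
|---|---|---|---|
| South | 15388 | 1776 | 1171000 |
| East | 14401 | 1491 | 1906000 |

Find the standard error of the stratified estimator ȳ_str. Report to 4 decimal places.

Var(ȳ_str) = Σₕ Wₕ²(1 − fₕ)sₕ²/nₕ with Wₕ = Nₕ/N, N = 29789.
South: Wₕ = 0.51656652; term = 0.51656652²·(1 − 0.11541461)·1171000/1776 = 155.63462.
East: Wₕ = 0.48343348; term = 0.48343348²·(1 − 0.10353448)·1906000/1491 = 267.82573.
Sum = 423.46035.
SE = √(423.46035) = 20.5782.

20.5782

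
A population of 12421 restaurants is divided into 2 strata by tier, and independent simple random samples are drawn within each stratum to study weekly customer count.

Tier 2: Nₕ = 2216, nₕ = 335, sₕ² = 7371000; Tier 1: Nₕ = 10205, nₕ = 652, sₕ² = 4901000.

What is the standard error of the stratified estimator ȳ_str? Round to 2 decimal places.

73.10

Var(ȳ_str) = Σₕ Wₕ²(1 − fₕ)sₕ²/nₕ with Wₕ = Nₕ/N, N = 12421.
Tier 2: Wₕ = 0.17840754; term = 0.17840754²·(1 − 0.15117329)·7371000/335 = 594.46602.
Tier 1: Wₕ = 0.82159246; term = 0.82159246²·(1 − 0.06389025)·4901000/652 = 4749.8158.
Sum = 5344.2818.
SE = √(5344.2818) = 73.10.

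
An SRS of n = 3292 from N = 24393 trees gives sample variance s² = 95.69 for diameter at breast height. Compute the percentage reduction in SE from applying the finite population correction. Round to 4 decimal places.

6.9923

f = n/N = 3292/24393 = 0.13495675.
SE_no-fpc = √(s²/n) = 0.17049175; SE_fpc = √((1−f)s²/n) = 0.15857046.
Ratio = √(1−f) = 0.93007701. Reduction = 100·(1 − 0.93007701) = 6.9923%.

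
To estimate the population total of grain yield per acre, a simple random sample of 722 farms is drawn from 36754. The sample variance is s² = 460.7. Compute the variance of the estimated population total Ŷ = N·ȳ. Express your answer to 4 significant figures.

Var(Ŷ) = N²·Var(ȳ) = N²·(1 − n/N)·s²/n.
f = 722/36754 = 0.01964412; Var(ȳ) = 0.98035588·460.7/722 = 0.62555395.
Var(Ŷ) = 36754² · 0.62555395 = 8.4503363 × 10^8.

8.450 × 10^8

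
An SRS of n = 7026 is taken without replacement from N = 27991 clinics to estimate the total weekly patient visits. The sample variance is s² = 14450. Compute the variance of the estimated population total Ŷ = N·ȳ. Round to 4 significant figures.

Var(Ŷ) = N²·Var(ȳ) = N²·(1 − n/N)·s²/n.
f = 7026/27991 = 0.25100925; Var(ȳ) = 0.74899075·14450/7026 = 1.5404094.
Var(Ŷ) = 27991² · 1.5404094 = 1.2069047 × 10^9.

1.207 × 10^9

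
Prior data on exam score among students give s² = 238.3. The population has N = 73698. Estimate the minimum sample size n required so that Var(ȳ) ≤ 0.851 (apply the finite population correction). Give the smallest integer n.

279

Without fpc, n₀ = s²/D = 238.3/0.851 = 280.0235.
With fpc, (1 − n/N)·s²/n ≤ D requires n ≥ n₀/(1 + n₀/N) = 280.0235/(1 + 280.0235/73698) = 278.9635.
Rounding up, n = 279.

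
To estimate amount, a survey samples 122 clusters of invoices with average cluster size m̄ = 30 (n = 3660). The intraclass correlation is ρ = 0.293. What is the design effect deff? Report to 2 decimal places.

9.50

deff = 1 + (30 − 1)·0.293 = 1 + 8.497 = 9.497.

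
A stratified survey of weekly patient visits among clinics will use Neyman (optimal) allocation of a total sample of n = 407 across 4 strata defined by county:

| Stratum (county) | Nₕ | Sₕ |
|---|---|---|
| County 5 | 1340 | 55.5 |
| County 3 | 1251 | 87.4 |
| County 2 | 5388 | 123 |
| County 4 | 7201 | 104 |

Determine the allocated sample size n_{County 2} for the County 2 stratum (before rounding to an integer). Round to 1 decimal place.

Neyman allocation: nₕ = n·NₕSₕ / Σⱼ NⱼSⱼ.
Σ NⱼSⱼ = 1340·55.5 + 1251·87.4 + 5388·123 + 7201·104 = 1.5953354 × 10^6.
n_{County 2} = 407·5388·123 / (1.5953354 × 10^6) = 169.1.

169.1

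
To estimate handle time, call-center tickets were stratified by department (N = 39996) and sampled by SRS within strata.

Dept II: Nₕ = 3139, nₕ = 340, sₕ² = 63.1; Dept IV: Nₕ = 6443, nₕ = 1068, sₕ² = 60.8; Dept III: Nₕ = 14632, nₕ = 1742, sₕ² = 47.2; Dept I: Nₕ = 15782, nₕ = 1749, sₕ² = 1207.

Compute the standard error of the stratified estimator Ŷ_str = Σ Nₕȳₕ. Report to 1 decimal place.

Var(Ŷ_str) = Σₕ Nₕ²(1 − fₕ)sₕ²/nₕ.
Dept II: 3139²·(1 − 340/3139)·63.1/340 = 1.6305896 × 10^6.
Dept IV: 6443²·(1 − 1068/6443)·60.8/1068 = 1.9715097 × 10^6.
Dept III: 14632²·(1 − 1742/14632)·47.2/1742 = 5.1103478 × 10^6.
Dept I: 15782²·(1 − 1749/15782)·1207/1749 = 1.5283754 × 10^8.
Sum = 1.6154999 × 10^8.
SE = √(1.6154999 × 10^8) = 12710.2.

12710.2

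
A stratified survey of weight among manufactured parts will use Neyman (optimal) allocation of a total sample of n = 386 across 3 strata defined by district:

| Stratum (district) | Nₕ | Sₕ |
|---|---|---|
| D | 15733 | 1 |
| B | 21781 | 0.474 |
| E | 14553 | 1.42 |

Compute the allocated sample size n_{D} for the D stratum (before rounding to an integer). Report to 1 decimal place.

130.0

Neyman allocation: nₕ = n·NₕSₕ / Σⱼ NⱼSⱼ.
Σ NⱼSⱼ = 15733·1 + 21781·0.474 + 14553·1.42 = 46722.454.
n_{D} = 386·15733·1 / 46722.454 = 130.0.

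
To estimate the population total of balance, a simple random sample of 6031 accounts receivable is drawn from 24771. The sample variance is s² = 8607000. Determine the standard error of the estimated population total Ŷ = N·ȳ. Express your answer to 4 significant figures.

813900

Var(Ŷ) = N²·Var(ȳ) = N²·(1 − n/N)·s²/n.
f = 6031/24771 = 0.24347019; Var(ȳ) = 0.75652981·8607000/6031 = 1079.6638.
Var(Ŷ) = 24771² · 1079.6638 = 6.6248434 × 10^11.
SE(Ŷ) = √(6.6248434 × 10^11) = 813900.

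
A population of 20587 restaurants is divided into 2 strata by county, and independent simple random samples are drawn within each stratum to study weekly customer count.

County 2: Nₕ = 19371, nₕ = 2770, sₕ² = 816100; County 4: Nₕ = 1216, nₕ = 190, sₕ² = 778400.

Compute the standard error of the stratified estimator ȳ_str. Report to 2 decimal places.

15.35

Var(ȳ_str) = Σₕ Wₕ²(1 − fₕ)sₕ²/nₕ with Wₕ = Nₕ/N, N = 20587.
County 2: Wₕ = 0.94093360; term = 0.94093360²·(1 − 0.14299726)·816100/2770 = 223.54439.
County 4: Wₕ = 0.05906640; term = 0.05906640²·(1 − 0.15625000)·778400/190 = 12.059909.
Sum = 235.6043.
SE = √(235.6043) = 15.35.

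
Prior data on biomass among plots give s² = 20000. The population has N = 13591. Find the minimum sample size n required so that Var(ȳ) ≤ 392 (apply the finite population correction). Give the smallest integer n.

Without fpc, n₀ = s²/D = 20000/392 = 51.0204.
With fpc, (1 − n/N)·s²/n ≤ D requires n ≥ n₀/(1 + n₀/N) = 51.0204/(1 + 51.0204/13591) = 50.8296.
Rounding up, n = 51.

51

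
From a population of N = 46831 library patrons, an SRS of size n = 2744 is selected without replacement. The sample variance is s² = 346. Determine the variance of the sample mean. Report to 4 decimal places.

0.1187

Under SRS without replacement, Var(ȳ) = (1 − f)·s²/n with f = n/N = 2744/46831 = 0.05859367.
Var(ȳ) = (1 − 0.05859367)·346/2744 = 0.94140633·0.12609329 = 0.11870503.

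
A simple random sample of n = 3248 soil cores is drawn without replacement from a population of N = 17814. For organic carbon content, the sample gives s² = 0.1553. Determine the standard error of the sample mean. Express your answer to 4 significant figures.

Under SRS without replacement, Var(ȳ) = (1 − f)·s²/n with f = n/N = 3248/17814 = 0.18232851.
Var(ȳ) = (1 − 0.18232851)·0.1553/3248 = 0.81767149·4.7814039 × 10^-5 = 3.9096177 × 10^-5.
SE(ȳ) = √(3.9096177 × 10^-5) = 0.006253.

0.006253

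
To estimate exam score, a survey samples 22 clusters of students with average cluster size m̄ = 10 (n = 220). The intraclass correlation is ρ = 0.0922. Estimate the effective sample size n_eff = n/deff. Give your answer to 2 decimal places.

120.23

deff = 1 + (10 − 1)·0.0922 = 1 + 0.8298 = 1.8298.
n_eff = 220 / 1.8298 = 120.23.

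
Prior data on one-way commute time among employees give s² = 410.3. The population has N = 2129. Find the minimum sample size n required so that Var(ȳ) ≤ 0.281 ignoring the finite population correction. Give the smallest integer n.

Without fpc, n₀ = s²/D = 410.3/0.281 = 1460.1423.
Rounding up, n = 1461.

1461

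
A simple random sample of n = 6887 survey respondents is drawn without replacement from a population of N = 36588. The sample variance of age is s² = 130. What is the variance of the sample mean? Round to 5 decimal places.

0.01532

Under SRS without replacement, Var(ȳ) = (1 − f)·s²/n with f = n/N = 6887/36588 = 0.18823111.
Var(ȳ) = (1 − 0.18823111)·130/6887 = 0.81176889·0.018876143 = 0.015323066.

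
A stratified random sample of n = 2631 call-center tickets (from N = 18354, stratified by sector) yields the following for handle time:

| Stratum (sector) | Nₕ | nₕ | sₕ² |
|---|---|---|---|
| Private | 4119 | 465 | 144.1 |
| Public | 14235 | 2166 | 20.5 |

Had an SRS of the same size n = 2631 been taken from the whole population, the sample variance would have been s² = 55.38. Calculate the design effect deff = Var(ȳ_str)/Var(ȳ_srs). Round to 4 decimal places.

Var(ȳ_str) = Σ Wₕ²(1−fₕ)sₕ²/nₕ with Wₕ = Nₕ/18354:
  Private: (4119/18354)²·(1−465/4119)·144.1/465 = 0.01384554
  Public: (14235/18354)²·(1−2166/14235)·20.5/2166 = 0.0048268379
  → Var(ȳ_str) = 0.018672378.
Var(ȳ_srs) = (1 − 2631/18354)·55.38/2631 = 0.018031705.
deff = 0.018672378 / 0.018031705 = 1.0355.

1.0355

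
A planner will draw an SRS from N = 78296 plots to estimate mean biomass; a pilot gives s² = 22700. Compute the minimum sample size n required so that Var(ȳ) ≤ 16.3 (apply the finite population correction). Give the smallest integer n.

Without fpc, n₀ = s²/D = 22700/16.3 = 1392.6380.
With fpc, (1 − n/N)·s²/n ≤ D requires n ≥ n₀/(1 + n₀/N) = 1392.6380/(1 + 1392.6380/78296) = 1368.3003.
Rounding up, n = 1369.

1369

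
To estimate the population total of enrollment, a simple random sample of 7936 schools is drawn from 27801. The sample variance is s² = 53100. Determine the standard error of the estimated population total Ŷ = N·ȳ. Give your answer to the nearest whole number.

60788

Var(Ŷ) = N²·Var(ȳ) = N²·(1 − n/N)·s²/n.
f = 7936/27801 = 0.28545736; Var(ȳ) = 0.71454264·53100/7936 = 4.781025.
Var(Ŷ) = 27801² · 4.781025 = 3.6952332 × 10^9.
SE(Ŷ) = √(3.6952332 × 10^9) = 60788.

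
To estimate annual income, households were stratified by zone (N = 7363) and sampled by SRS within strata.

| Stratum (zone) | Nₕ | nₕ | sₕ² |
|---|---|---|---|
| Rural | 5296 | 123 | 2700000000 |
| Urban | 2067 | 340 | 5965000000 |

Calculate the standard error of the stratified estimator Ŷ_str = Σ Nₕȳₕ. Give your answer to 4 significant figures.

2.577 × 10^7

Var(Ŷ_str) = Σₕ Nₕ²(1 − fₕ)sₕ²/nₕ.
Rural: 5296²·(1 − 123/5296)·2700000000/123 = 6.0138018 × 10^14.
Urban: 2067²·(1 − 340/2067)·5965000000/340 = 6.2627395 × 10^13.
Sum = 6.6400758 × 10^14.
SE = √(6.6400758 × 10^14) = 2.577 × 10^7.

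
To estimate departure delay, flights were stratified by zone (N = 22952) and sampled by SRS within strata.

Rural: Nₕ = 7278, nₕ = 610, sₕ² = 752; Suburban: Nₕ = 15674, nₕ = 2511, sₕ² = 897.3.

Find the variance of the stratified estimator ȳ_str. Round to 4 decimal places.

Var(ȳ_str) = Σₕ Wₕ²(1 − fₕ)sₕ²/nₕ with Wₕ = Nₕ/N, N = 22952.
Rural: Wₕ = 0.31709655; term = 0.31709655²·(1 − 0.08381423)·752/610 = 0.11356763.
Suburban: Wₕ = 0.68290345; term = 0.68290345²·(1 − 0.16020161)·897.3/2511 = 0.13995377.
Sum = 0.2535214.

0.2535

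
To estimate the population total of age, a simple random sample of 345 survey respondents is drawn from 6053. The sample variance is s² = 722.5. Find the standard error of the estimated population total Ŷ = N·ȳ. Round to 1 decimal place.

8506.2

Var(Ŷ) = N²·Var(ȳ) = N²·(1 − n/N)·s²/n.
f = 345/6053 = 0.05699653; Var(ȳ) = 0.94300347·722.5/345 = 1.9748406.
Var(Ŷ) = 6053² · 1.9748406 = 7.2355808 × 10^7.
SE(Ŷ) = √(7.2355808 × 10^7) = 8506.2.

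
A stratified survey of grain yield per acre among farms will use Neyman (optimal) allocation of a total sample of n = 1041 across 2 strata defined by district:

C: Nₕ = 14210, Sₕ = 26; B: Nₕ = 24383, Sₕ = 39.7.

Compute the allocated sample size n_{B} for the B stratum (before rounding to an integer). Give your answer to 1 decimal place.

Neyman allocation: nₕ = n·NₕSₕ / Σⱼ NⱼSⱼ.
Σ NⱼSⱼ = 14210·26 + 24383·39.7 = 1.3374651 × 10^6.
n_{B} = 1041·24383·39.7 / (1.3374651 × 10^6) = 753.4.

753.4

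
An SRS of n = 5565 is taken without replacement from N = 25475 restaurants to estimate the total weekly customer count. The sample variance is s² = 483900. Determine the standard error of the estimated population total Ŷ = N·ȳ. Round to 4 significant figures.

Var(Ŷ) = N²·Var(ȳ) = N²·(1 − n/N)·s²/n.
f = 5565/25475 = 0.21844946; Var(ȳ) = 0.78155054·483900/5565 = 67.959085.
Var(Ŷ) = 25475² · 67.959085 = 4.410379 × 10^10.
SE(Ŷ) = √(4.410379 × 10^10) = 210000.

210000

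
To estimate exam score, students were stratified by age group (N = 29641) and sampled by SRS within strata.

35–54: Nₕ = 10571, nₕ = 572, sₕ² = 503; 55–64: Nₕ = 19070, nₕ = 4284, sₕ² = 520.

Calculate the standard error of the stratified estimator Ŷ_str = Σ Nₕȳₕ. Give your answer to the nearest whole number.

11277

Var(Ŷ_str) = Σₕ Nₕ²(1 − fₕ)sₕ²/nₕ.
35–54: 10571²·(1 − 572/10571)·503/572 = 9.2948973 × 10^7.
55–64: 19070²·(1 − 4284/19070)·520/4284 = 3.4225931 × 10^7.
Sum = 1.271749 × 10^8.
SE = √(1.271749 × 10^8) = 11277.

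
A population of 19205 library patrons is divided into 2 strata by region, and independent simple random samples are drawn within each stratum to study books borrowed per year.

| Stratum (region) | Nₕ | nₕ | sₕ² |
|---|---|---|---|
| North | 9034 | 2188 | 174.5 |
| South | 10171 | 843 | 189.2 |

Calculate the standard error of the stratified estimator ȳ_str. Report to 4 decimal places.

0.2667

Var(ȳ_str) = Σₕ Wₕ²(1 − fₕ)sₕ²/nₕ with Wₕ = Nₕ/N, N = 19205.
North: Wₕ = 0.47039833; term = 0.47039833²·(1 − 0.24219615)·174.5/2188 = 0.013373235.
South: Wₕ = 0.52960167; term = 0.52960167²·(1 − 0.08288271)·189.2/843 = 0.05773207.
Sum = 0.071105305.
SE = √(0.071105305) = 0.2667.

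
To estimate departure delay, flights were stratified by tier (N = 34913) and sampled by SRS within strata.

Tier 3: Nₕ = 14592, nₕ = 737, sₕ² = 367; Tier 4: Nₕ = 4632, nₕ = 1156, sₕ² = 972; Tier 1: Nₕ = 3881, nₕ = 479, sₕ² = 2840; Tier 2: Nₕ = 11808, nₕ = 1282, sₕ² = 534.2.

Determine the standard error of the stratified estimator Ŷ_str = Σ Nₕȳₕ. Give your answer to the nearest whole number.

Var(Ŷ_str) = Σₕ Nₕ²(1 − fₕ)sₕ²/nₕ.
Tier 3: 14592²·(1 − 737/14592)·367/737 = 1.006746 × 10^8.
Tier 4: 4632²·(1 − 1156/4632)·972/1156 = 1.353807 × 10^7.
Tier 1: 3881²·(1 − 479/3881)·2840/479 = 7.8281796 × 10^7.
Tier 2: 11808²·(1 − 1282/11808)·534.2/1282 = 5.1791152 × 10^7.
Sum = 2.4428562 × 10^8.
SE = √(2.4428562 × 10^8) = 15630.

15630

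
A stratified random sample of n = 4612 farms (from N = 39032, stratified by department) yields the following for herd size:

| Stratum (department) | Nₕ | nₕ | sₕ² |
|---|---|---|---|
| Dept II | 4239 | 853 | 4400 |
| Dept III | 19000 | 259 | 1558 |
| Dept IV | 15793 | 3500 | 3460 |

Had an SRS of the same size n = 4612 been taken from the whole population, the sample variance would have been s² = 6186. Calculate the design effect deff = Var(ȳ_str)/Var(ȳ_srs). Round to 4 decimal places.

1.3363

Var(ȳ_str) = Σ Wₕ²(1−fₕ)sₕ²/nₕ with Wₕ = Nₕ/39032:
  Dept II: (4239/39032)²·(1−853/4239)·4400/853 = 0.04859733
  Dept III: (19000/39032)²·(1−259/19000)·1558/259 = 1.4059583
  Dept IV: (15793/39032)²·(1−3500/15793)·3460/3500 = 0.12597633
  → Var(ȳ_str) = 1.580532.
Var(ȳ_srs) = (1 − 4612/39032)·6186/4612 = 1.1827983.
deff = 1.580532 / 1.1827983 = 1.3363.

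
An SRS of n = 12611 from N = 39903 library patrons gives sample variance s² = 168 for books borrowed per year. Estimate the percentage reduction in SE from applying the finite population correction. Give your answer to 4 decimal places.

f = n/N = 12611/39903 = 0.31604140.
SE_no-fpc = √(s²/n) = 0.11541968; SE_fpc = √((1−f)s²/n) = 0.095454144.
Ratio = √(1−f) = 0.82701790. Reduction = 100·(1 − 0.82701790) = 17.2982%.

17.2982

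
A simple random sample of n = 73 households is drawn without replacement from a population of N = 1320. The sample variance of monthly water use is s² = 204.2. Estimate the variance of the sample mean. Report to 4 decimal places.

Under SRS without replacement, Var(ȳ) = (1 − f)·s²/n with f = n/N = 73/1320 = 0.05530303.
Var(ȳ) = (1 − 0.05530303)·204.2/73 = 0.94469697·2.7972603 = 2.6425633.

2.6426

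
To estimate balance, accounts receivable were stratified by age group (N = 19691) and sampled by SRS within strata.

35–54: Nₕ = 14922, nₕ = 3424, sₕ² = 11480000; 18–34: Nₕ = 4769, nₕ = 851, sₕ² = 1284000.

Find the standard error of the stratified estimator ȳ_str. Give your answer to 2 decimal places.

Var(ȳ_str) = Σₕ Wₕ²(1 − fₕ)sₕ²/nₕ with Wₕ = Nₕ/N, N = 19691.
35–54: Wₕ = 0.75780814; term = 0.75780814²·(1 − 0.22945986)·11480000/3424 = 1483.6174.
18–34: Wₕ = 0.24219186; term = 0.24219186²·(1 − 0.17844412)·1284000/851 = 72.709586.
Sum = 1556.327.
SE = √(1556.327) = 39.45.

39.45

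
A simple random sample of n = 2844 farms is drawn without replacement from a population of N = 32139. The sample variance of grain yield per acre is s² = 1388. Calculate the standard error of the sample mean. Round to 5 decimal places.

Under SRS without replacement, Var(ȳ) = (1 − f)·s²/n with f = n/N = 2844/32139 = 0.08849062.
Var(ȳ) = (1 − 0.08849062)·1388/2844 = 0.91150938·0.48804501 = 0.4448576.
SE(ȳ) = √(0.4448576) = 0.66698.

0.66698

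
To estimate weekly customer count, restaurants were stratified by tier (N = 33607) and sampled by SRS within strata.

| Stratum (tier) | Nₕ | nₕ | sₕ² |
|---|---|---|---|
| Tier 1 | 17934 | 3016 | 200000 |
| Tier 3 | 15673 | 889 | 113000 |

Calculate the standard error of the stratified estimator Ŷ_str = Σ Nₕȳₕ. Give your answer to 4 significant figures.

217200

Var(Ŷ_str) = Σₕ Nₕ²(1 − fₕ)sₕ²/nₕ.
Tier 1: 17934²·(1 − 3016/17934)·200000/3016 = 1.774134 × 10^10.
Tier 3: 15673²·(1 − 889/15673)·113000/889 = 2.9452405 × 10^10.
Sum = 4.7193745 × 10^10.
SE = √(4.7193745 × 10^10) = 217200.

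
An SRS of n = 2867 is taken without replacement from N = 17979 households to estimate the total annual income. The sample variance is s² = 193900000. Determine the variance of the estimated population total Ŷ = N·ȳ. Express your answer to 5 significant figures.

1.8375 × 10^13

Var(Ŷ) = N²·Var(ȳ) = N²·(1 − n/N)·s²/n.
f = 2867/17979 = 0.15946382; Var(ȳ) = 0.84053618·193900000/2867 = 56846.866.
Var(Ŷ) = 17979² · 56846.866 = 1.8375433 × 10^13.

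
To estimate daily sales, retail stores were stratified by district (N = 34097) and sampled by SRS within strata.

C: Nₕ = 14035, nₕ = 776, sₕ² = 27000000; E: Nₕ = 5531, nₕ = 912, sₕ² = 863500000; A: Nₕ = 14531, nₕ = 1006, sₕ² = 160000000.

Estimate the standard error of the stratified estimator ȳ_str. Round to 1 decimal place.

230.8

Var(ȳ_str) = Σₕ Wₕ²(1 − fₕ)sₕ²/nₕ with Wₕ = Nₕ/N, N = 34097.
C: Wₕ = 0.41161979; term = 0.41161979²·(1 − 0.05529035)·27000000/776 = 5569.201.
E: Wₕ = 0.16221368; term = 0.16221368²·(1 − 0.16488881)·863500000/912 = 20805.913.
A: Wₕ = 0.42616652; term = 0.42616652²·(1 − 0.06923130)·160000000/1006 = 26885.768.
Sum = 53260.882.
SE = √(53260.882) = 230.8.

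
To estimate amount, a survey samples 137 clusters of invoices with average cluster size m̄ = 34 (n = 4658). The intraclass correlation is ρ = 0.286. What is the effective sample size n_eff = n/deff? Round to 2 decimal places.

deff = 1 + (34 − 1)·0.286 = 1 + 9.438 = 10.438.
n_eff = 4658 / 10.438 = 446.25.

446.25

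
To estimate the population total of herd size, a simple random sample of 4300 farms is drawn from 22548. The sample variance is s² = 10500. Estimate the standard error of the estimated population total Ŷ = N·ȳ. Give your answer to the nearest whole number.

31697

Var(Ŷ) = N²·Var(ȳ) = N²·(1 − n/N)·s²/n.
f = 4300/22548 = 0.19070428; Var(ȳ) = 0.80929572·10500/4300 = 1.9761872.
Var(Ŷ) = 22548² · 1.9761872 = 1.0047179 × 10^9.
SE(Ŷ) = √(1.0047179 × 10^9) = 31697.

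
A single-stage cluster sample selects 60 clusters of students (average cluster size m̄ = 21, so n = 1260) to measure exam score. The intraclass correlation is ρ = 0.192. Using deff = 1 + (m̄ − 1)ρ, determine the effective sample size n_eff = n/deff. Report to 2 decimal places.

deff = 1 + (21 − 1)·0.192 = 1 + 3.84 = 4.84.
n_eff = 1260 / 4.84 = 260.33.

260.33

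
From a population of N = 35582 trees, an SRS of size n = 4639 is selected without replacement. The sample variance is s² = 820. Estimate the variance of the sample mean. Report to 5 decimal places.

Under SRS without replacement, Var(ȳ) = (1 − f)·s²/n with f = n/N = 4639/35582 = 0.13037491.
Var(ȳ) = (1 − 0.13037491)·820/4639 = 0.86962509·0.17676223 = 0.15371687.

0.15372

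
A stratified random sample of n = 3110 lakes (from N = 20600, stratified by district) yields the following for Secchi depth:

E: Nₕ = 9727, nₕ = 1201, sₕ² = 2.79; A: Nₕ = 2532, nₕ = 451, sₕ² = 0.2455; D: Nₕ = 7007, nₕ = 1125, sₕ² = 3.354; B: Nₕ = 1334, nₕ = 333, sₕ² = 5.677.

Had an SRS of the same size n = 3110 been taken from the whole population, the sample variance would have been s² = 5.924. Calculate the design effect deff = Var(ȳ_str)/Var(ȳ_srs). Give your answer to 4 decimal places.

Var(ȳ_str) = Σ Wₕ²(1−fₕ)sₕ²/nₕ with Wₕ = Nₕ/20600:
  E: (9727/20600)²·(1−1201/9727)·2.79/1201 = 4.5399493 × 10^-4
  A: (2532/20600)²·(1−451/2532)·0.2455/451 = 6.7589043 × 10^-6
  D: (7007/20600)²·(1−1125/7007)·3.354/1125 = 2.8955644 × 10^-4
  B: (1334/20600)²·(1−333/1334)·5.677/333 = 5.3645108 × 10^-5
  → Var(ȳ_str) = 8.0395538 × 10^-4.
Var(ȳ_srs) = (1 − 3110/20600)·5.924/3110 = 0.0016172503.
deff = (8.0395538 × 10^-4) / 0.0016172503 = 0.4971.

0.4971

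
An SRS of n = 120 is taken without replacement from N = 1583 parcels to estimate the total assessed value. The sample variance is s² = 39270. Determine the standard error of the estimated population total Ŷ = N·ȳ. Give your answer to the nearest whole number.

27530

Var(Ŷ) = N²·Var(ȳ) = N²·(1 − n/N)·s²/n.
f = 120/1583 = 0.07580543; Var(ȳ) = 0.92419457·39270/120 = 302.44267.
Var(Ŷ) = 1583² · 302.44267 = 7.5788776 × 10^8.
SE(Ŷ) = √(7.5788776 × 10^8) = 27530.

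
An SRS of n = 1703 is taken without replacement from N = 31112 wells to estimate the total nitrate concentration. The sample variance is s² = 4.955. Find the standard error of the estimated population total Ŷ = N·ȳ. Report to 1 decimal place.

Var(Ŷ) = N²·Var(ȳ) = N²·(1 − n/N)·s²/n.
f = 1703/31112 = 0.05473772; Var(ȳ) = 0.94526228·4.955/1703 = 0.002750308.
Var(Ŷ) = 31112² · 0.002750308 = 2.6621786 × 10^6.
SE(Ŷ) = √(2.6621786 × 10^6) = 1631.6.

1631.6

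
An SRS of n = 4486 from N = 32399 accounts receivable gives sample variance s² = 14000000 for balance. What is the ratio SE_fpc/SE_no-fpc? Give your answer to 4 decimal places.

0.9282

f = n/N = 4486/32399 = 0.13846106.
SE_no-fpc = √(s²/n) = 55.864303; SE_fpc = √((1−f)s²/n) = 51.852755.
Ratio = √(1−f) = 0.92819122.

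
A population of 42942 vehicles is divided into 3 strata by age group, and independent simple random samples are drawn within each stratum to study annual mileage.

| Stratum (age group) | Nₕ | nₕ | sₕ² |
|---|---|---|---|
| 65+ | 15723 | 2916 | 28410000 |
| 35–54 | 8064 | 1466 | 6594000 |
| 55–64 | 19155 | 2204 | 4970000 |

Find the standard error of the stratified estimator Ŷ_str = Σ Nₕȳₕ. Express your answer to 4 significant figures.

Var(Ŷ_str) = Σₕ Nₕ²(1 − fₕ)sₕ²/nₕ.
65+: 15723²·(1 − 2916/15723)·28410000/2916 = 1.9618533 × 10^12.
35–54: 8064²·(1 − 1466/8064)·6594000/1466 = 2.3931934 × 10^11.
55–64: 19155²·(1 − 2204/19155)·4970000/2204 = 7.3218745 × 10^11.
Sum = 2.9333601 × 10^12.
SE = √(2.9333601 × 10^12) = 1.713 × 10^6.

1.713 × 10^6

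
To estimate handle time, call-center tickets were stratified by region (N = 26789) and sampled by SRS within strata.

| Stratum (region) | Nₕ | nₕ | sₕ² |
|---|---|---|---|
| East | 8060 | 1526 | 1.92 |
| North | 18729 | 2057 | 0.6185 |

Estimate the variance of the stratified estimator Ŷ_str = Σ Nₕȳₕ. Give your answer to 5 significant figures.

Var(Ŷ_str) = Σₕ Nₕ²(1 − fₕ)sₕ²/nₕ.
East: 8060²·(1 − 1526/8060)·1.92/1526 = 66261.44.
North: 18729²·(1 − 2057/18729)·0.6185/2057 = 93887.485.
Sum = 160148.93.

160150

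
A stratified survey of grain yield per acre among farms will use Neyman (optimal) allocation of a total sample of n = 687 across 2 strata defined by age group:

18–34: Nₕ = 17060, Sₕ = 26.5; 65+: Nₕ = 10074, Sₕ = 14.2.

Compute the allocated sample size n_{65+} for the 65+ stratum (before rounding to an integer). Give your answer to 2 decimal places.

165.13

Neyman allocation: nₕ = n·NₕSₕ / Σⱼ NⱼSⱼ.
Σ NⱼSⱼ = 17060·26.5 + 10074·14.2 = 595140.8.
n_{65+} = 687·10074·14.2 / 595140.8 = 165.13.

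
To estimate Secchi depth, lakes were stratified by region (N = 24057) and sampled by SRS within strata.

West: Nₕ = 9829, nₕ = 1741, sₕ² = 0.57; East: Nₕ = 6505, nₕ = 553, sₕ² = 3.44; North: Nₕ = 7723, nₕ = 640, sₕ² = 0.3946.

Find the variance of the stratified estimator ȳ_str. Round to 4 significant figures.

Var(ȳ_str) = Σₕ Wₕ²(1 − fₕ)sₕ²/nₕ with Wₕ = Nₕ/N, N = 24057.
West: Wₕ = 0.40857131; term = 0.40857131²·(1 − 0.17712890)·0.57/1741 = 4.4972147 × 10^-5.
East: Wₕ = 0.27039947; term = 0.27039947²·(1 − 0.08501153)·3.44/553 = 4.1616025 × 10^-4.
North: Wₕ = 0.32102922; term = 0.32102922²·(1 − 0.08286935)·0.3946/640 = 5.8277035 × 10^-5.
Sum = 5.1940943 × 10^-4.

5.194 × 10^-4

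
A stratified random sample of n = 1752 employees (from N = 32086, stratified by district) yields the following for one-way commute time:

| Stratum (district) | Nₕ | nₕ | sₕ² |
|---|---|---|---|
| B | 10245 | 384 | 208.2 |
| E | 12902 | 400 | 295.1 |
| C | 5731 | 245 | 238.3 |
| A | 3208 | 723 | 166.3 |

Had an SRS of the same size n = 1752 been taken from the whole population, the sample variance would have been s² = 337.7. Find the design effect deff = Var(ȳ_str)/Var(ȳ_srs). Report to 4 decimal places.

Var(ȳ_str) = Σ Wₕ²(1−fₕ)sₕ²/nₕ with Wₕ = Nₕ/32086:
  B: (10245/32086)²·(1−384/10245)·208.2/384 = 0.053204855
  E: (12902/32086)²·(1−400/12902)·295.1/400 = 0.11558849
  C: (5731/32086)²·(1−245/5731)·238.3/245 = 0.029703868
  A: (3208/32086)²·(1−723/3208)·166.3/723 = 0.0017810805
  → Var(ȳ_str) = 0.20027829.
Var(ȳ_srs) = (1 − 1752/32086)·337.7/1752 = 0.1822263.
deff = 0.20027829 / 0.1822263 = 1.0991.

1.0991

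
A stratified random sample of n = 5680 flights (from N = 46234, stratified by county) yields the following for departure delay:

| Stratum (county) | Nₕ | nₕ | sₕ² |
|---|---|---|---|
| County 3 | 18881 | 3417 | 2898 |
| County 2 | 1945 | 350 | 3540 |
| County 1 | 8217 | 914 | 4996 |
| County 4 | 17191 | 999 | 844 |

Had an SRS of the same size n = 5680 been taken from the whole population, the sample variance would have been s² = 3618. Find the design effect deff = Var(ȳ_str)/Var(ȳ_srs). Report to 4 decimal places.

Var(ȳ_str) = Σ Wₕ²(1−fₕ)sₕ²/nₕ with Wₕ = Nₕ/46234:
  County 3: (18881/46234)²·(1−3417/18881)·2898/3417 = 0.115845
  County 2: (1945/46234)²·(1−350/1945)·3540/350 = 0.014678868
  County 1: (8217/46234)²·(1−914/8217)·4996/914 = 0.15345035
  County 4: (17191/46234)²·(1−999/17191)·844/999 = 0.11001595
  → Var(ȳ_str) = 0.39399017.
Var(ȳ_srs) = (1 − 5680/46234)·3618/5680 = 0.55871773.
deff = 0.39399017 / 0.55871773 = 0.7052.

0.7052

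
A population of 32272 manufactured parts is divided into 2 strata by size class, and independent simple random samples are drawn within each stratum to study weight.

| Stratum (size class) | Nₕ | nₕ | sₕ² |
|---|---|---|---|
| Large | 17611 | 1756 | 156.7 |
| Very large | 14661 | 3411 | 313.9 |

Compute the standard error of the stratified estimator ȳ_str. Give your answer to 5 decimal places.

Var(ȳ_str) = Σₕ Wₕ²(1 − fₕ)sₕ²/nₕ with Wₕ = Nₕ/N, N = 32272.
Large: Wₕ = 0.54570526; term = 0.54570526²·(1 − 0.09971041)·156.7/1756 = 0.023924506.
Very large: Wₕ = 0.45429474; term = 0.45429474²·(1 − 0.23265807)·313.9/3411 = 0.014573838.
Sum = 0.038498344.
SE = √(0.038498344) = 0.19621.

0.19621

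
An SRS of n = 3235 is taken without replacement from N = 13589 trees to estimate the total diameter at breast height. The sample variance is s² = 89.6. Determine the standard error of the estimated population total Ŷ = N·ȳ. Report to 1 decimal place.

1974.1

Var(Ŷ) = N²·Var(ȳ) = N²·(1 − n/N)·s²/n.
f = 3235/13589 = 0.23806020; Var(ȳ) = 0.76193980·89.6/3235 = 0.021103495.
Var(Ŷ) = 13589² · 0.021103495 = 3.8969908 × 10^6.
SE(Ŷ) = √(3.8969908 × 10^6) = 1974.1.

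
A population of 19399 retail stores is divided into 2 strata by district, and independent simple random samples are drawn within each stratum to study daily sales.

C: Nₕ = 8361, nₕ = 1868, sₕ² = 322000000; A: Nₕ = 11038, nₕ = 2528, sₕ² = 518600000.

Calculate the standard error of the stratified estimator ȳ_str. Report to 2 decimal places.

275.81

Var(ȳ_str) = Σₕ Wₕ²(1 − fₕ)sₕ²/nₕ with Wₕ = Nₕ/N, N = 19399.
C: Wₕ = 0.43100160; term = 0.43100160²·(1 − 0.22341825)·322000000/1868 = 24867.031.
A: Wₕ = 0.56899840; term = 0.56899840²·(1 − 0.22902700)·518600000/2528 = 51205.511.
Sum = 76072.542.
SE = √(76072.542) = 275.81.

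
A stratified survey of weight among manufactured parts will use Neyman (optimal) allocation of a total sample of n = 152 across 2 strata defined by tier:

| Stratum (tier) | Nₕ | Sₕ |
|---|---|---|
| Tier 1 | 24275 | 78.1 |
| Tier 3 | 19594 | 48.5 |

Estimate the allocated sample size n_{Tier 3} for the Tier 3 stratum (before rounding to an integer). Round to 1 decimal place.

Neyman allocation: nₕ = n·NₕSₕ / Σⱼ NⱼSⱼ.
Σ NⱼSⱼ = 24275·78.1 + 19594·48.5 = 2.8461865 × 10^6.
n_{Tier 3} = 152·19594·48.5 / (2.8461865 × 10^6) = 50.8.

50.8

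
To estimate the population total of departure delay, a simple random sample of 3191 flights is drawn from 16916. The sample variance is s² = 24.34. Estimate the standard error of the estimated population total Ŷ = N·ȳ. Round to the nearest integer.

Var(Ŷ) = N²·Var(ȳ) = N²·(1 − n/N)·s²/n.
f = 3191/16916 = 0.18863798; Var(ȳ) = 0.81136202·24.34/3191 = 0.0061888285.
Var(Ŷ) = 16916² · 0.0061888285 = 1.7709398 × 10^6.
SE(Ŷ) = √(1.7709398 × 10^6) = 1331.

1331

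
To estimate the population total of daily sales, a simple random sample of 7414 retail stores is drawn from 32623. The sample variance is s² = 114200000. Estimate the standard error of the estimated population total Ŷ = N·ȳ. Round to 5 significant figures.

Var(Ŷ) = N²·Var(ȳ) = N²·(1 − n/N)·s²/n.
f = 7414/32623 = 0.22726297; Var(ȳ) = 0.77273703·114200000/7414 = 11902.693.
Var(Ŷ) = 32623² · 11902.693 = 1.2667562 × 10^13.
SE(Ŷ) = √(1.2667562 × 10^13) = 3.5592 × 10^6.

3.5592 × 10^6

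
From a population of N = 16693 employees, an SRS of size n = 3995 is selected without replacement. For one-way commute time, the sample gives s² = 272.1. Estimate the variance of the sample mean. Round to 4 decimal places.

0.0518

Under SRS without replacement, Var(ȳ) = (1 − f)·s²/n with f = n/N = 3995/16693 = 0.23932187.
Var(ȳ) = (1 − 0.23932187)·272.1/3995 = 0.76067813·0.068110138 = 0.051809892.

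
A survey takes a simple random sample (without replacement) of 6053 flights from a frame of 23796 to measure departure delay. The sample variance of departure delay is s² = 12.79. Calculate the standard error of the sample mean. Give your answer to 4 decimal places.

Under SRS without replacement, Var(ȳ) = (1 − f)·s²/n with f = n/N = 6053/23796 = 0.25437048.
Var(ȳ) = (1 − 0.25437048)·12.79/6053 = 0.74562952·0.0021130018 = 0.0015755165.
SE(ȳ) = √(0.0015755165) = 0.0397.

0.0397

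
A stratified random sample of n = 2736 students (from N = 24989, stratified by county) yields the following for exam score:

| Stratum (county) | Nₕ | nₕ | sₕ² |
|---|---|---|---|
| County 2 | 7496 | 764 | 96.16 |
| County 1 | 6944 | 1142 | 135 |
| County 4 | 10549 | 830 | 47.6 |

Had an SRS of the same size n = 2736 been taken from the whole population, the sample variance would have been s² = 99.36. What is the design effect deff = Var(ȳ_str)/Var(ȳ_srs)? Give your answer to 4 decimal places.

Var(ȳ_str) = Σ Wₕ²(1−fₕ)sₕ²/nₕ with Wₕ = Nₕ/24989:
  County 2: (7496/24989)²·(1−764/7496)·96.16/764 = 0.010171313
  County 1: (6944/24989)²·(1−1142/6944)·135/1142 = 0.0076270632
  County 4: (10549/24989)²·(1−830/10549)·47.6/830 = 0.0094159465
  → Var(ȳ_str) = 0.027214323.
Var(ȳ_srs) = (1 − 2736/24989)·99.36/2736 = 0.03233964.
deff = 0.027214323 / 0.03233964 = 0.8415.

0.8415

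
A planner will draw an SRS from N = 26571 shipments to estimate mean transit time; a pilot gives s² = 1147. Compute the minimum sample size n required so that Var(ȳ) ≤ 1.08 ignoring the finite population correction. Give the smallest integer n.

Without fpc, n₀ = s²/D = 1147/1.08 = 1062.0370.
Rounding up, n = 1063.

1063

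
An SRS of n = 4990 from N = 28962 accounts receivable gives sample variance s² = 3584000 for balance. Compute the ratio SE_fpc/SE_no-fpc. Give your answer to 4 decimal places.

0.9098

f = n/N = 4990/28962 = 0.17229473.
SE_no-fpc = √(s²/n) = 26.799934; SE_fpc = √((1−f)s²/n) = 24.382127.
Ratio = √(1−f) = 0.90978309.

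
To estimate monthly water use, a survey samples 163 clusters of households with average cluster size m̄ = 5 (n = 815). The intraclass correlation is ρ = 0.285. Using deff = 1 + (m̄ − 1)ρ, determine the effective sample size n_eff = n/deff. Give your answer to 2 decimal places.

380.84

deff = 1 + (5 − 1)·0.285 = 1 + 1.14 = 2.14.
n_eff = 815 / 2.14 = 380.84.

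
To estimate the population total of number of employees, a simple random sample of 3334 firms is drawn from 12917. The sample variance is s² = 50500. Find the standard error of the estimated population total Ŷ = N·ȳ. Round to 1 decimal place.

Var(Ŷ) = N²·Var(ȳ) = N²·(1 − n/N)·s²/n.
f = 3334/12917 = 0.25810947; Var(ȳ) = 0.74189053·50500/3334 = 11.237394.
Var(Ŷ) = 12917² · 11.237394 = 1.8749467 × 10^9.
SE(Ŷ) = √(1.8749467 × 10^9) = 43300.7.

43300.7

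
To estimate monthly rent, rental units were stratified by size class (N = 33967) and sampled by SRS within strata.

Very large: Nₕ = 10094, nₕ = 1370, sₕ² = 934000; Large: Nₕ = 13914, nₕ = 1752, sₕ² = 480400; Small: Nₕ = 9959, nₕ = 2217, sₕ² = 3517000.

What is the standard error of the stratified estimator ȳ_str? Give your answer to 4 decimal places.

14.0807

Var(ȳ_str) = Σₕ Wₕ²(1 − fₕ)sₕ²/nₕ with Wₕ = Nₕ/N, N = 33967.
Very large: Wₕ = 0.29717078; term = 0.29717078²·(1 − 0.13572419)·934000/1370 = 52.03444.
Large: Wₕ = 0.40963288; term = 0.40963288²·(1 − 0.12591634)·480400/1752 = 40.217171.
Small: Wₕ = 0.29319634; term = 0.29319634²·(1 − 0.22261271)·3517000/2217 = 106.0135.
Sum = 198.26511.
SE = √(198.26511) = 14.0807.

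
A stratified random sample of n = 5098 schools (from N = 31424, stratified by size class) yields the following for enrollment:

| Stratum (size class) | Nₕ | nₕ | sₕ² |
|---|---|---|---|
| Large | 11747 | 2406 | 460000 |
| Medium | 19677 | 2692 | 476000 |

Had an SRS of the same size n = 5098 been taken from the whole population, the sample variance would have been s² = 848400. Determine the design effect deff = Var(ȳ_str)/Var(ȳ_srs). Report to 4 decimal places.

Var(ȳ_str) = Σ Wₕ²(1−fₕ)sₕ²/nₕ with Wₕ = Nₕ/31424:
  Large: (11747/31424)²·(1−2406/11747)·460000/2406 = 21.245141
  Medium: (19677/31424)²·(1−2692/19677)·476000/2692 = 59.845762
  → Var(ȳ_str) = 81.090903.
Var(ȳ_srs) = (1 − 5098/31424)·848400/5098 = 139.41973.
deff = 81.090903 / 139.41973 = 0.5816.

0.5816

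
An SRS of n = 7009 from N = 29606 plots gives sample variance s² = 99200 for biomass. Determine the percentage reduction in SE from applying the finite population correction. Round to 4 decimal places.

f = n/N = 7009/29606 = 0.23674255.
SE_no-fpc = √(s²/n) = 3.7620781; SE_fpc = √((1−f)s²/n) = 3.2867247.
Ratio = √(1−f) = 0.87364607. Reduction = 100·(1 − 0.87364607) = 12.6354%.

12.6354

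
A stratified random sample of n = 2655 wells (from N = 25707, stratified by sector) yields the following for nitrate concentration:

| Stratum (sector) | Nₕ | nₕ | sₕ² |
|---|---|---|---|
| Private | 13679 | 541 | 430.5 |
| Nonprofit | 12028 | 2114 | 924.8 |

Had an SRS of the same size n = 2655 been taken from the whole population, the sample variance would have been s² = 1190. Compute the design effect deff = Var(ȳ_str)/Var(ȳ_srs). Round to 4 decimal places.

0.7348

Var(ȳ_str) = Σ Wₕ²(1−fₕ)sₕ²/nₕ with Wₕ = Nₕ/25707:
  Private: (13679/25707)²·(1−541/13679)·430.5/541 = 0.21639972
  Nonprofit: (12028/25707)²·(1−2114/12028)·924.8/2114 = 0.07893732
  → Var(ȳ_str) = 0.29533704.
Var(ȳ_srs) = (1 − 2655/25707)·1190/2655 = 0.40192003.
deff = 0.29533704 / 0.40192003 = 0.7348.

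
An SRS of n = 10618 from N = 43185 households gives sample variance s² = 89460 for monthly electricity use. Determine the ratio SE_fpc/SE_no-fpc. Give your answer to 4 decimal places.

f = n/N = 10618/43185 = 0.24587241.
SE_no-fpc = √(s²/n) = 2.9026394; SE_fpc = √((1−f)s²/n) = 2.5206671.
Ratio = √(1−f) = 0.86840520.

0.8684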